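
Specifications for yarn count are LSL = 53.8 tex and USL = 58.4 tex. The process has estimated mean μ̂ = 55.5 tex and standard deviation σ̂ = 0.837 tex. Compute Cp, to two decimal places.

0.92

Cp = (USL − LSL) / (6σ̂) = (58.4 − 53.8) / (6 × 0.837) = 4.6000 / 5.0220 = 0.9160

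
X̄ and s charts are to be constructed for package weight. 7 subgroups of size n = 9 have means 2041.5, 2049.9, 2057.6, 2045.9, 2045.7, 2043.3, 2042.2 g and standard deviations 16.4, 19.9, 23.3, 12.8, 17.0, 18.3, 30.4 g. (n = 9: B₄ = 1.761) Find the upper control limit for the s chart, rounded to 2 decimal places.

34.74

s̄ = (16.4 + 19.9 + 23.3 + 12.8 + 17.0 + 18.3 + 30.4) / 7 = 19.7286
UCL_s = B₄·s̄ = 1.761 × 19.7286 = 34.7420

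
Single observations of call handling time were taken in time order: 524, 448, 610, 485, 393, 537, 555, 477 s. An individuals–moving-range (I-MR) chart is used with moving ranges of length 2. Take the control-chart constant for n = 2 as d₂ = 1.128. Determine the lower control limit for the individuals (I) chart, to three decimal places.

X̄ = (524 + 448 + 610 + 485 + 393 + 537 + 555 + 477) / 8 = 503.6250
Moving ranges: 76, 162, 125, 92, 144, 18, 78; M̄R̄ = 695.0000 / 7 = 99.2857
LCL = X̄ − 3·M̄R̄/d₂ = 503.6250 − 3 × 99.2857 / 1.128 = 239.5672

239.567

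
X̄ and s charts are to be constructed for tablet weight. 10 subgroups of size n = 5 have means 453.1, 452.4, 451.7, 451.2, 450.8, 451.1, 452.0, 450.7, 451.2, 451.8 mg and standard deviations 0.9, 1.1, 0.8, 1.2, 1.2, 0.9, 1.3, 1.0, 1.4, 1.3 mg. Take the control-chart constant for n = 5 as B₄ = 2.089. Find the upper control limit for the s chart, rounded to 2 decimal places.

s̄ = (0.9 + 1.1 + 0.8 + 1.2 + 1.2 + 0.9 + 1.3 + 1.0 + 1.4 + 1.3) / 10 = 1.1100
UCL_s = B₄·s̄ = 2.089 × 1.1100 = 2.3188

2.32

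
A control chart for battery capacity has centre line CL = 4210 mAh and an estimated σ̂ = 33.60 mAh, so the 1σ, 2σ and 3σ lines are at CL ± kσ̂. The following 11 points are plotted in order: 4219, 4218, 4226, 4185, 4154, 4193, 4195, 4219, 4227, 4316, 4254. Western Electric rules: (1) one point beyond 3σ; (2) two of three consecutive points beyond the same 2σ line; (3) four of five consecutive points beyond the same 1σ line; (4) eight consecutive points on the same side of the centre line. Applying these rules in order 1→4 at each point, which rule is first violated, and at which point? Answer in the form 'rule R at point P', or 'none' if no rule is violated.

rule 1 at point 10

Zone of each point (C = within 1σ̂, B = 1σ̂–2σ̂, A = 2σ̂–3σ̂, * = beyond 3σ̂; sign = side of CL): 1:+C, 2:+C, 3:+C, 4:-C, 5:-B, 6:-C, 7:-C, 8:+C, 9:+C, 10:+*, 11:+B
Rule 1 (one point beyond the 3σ limits) is satisfied at point 10.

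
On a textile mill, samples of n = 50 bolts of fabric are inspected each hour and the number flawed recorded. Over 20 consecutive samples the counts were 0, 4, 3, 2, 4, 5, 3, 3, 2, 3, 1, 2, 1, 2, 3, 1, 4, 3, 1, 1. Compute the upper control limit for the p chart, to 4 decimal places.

p̄ = Σdᵢ / (k·n) = 48 / (20 × 50) = 0.04800
UCL = p̄ + 3·√(p̄(1−p̄)/n) = 0.04800 + 3 × √(0.04800×0.95200/50) = 0.04800 + 3 × 0.03023 = 0.13869

0.1387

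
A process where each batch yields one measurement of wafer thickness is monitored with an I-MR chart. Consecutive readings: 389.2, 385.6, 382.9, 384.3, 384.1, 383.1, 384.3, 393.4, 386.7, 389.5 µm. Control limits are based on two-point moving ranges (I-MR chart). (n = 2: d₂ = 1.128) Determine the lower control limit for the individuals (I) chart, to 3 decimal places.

X̄ = (389.2 + 385.6 + 382.9 + 384.3 + 384.1 + 383.1 + 384.3 + 393.4 + 386.7 + 389.5) / 10 = 386.3100
Moving ranges: 3.6, 2.7, 1.4, 0.2, 1.0, 1.2, 9.1, 6.7, 2.8; M̄R̄ = 28.7000 / 9 = 3.1889
LCL = X̄ − 3·M̄R̄/d₂ = 386.3100 − 3 × 3.1889 / 1.128 = 377.8289

377.829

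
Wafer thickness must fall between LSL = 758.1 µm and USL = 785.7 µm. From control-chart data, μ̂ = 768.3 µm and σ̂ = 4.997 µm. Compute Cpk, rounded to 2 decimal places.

Cpu = (USL − μ̂) / (3σ̂) = (785.7 − 768.3) / (3 × 4.997) = 1.1607; Cpl = (μ̂ − LSL) / (3σ̂) = (768.3 − 758.1) / (3 × 4.997) = 0.6804; Cpk = min(Cpu, Cpl) = 0.6804

0.68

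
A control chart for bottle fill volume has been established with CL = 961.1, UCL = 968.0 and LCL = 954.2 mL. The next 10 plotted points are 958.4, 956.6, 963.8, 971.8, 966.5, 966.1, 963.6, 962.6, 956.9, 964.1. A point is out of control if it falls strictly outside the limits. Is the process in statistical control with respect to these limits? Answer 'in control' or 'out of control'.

out of control

Compare each point to [954.2, 968.0]: sample 4 = 971.8 > UCL.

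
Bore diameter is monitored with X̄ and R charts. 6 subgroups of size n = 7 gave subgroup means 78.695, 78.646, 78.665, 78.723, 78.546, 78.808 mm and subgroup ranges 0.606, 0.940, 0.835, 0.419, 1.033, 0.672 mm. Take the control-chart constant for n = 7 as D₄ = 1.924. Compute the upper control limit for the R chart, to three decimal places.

R̄ = (0.606 + 0.940 + 0.835 + 0.419 + 1.033 + 0.672) / 6 = 4.5050 / 6 = 0.7508
UCL_R = D₄·R̄ = 1.924 × 0.7508 = 1.4446

1.445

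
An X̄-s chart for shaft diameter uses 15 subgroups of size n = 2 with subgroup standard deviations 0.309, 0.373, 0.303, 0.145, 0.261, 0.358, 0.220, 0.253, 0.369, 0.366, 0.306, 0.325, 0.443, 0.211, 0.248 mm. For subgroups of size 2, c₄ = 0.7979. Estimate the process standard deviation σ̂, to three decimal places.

s̄ = (0.309 + 0.373 + 0.303 + 0.145 + 0.261 + 0.358 + 0.220 + 0.253 + 0.369 + 0.366 + 0.306 + 0.325 + 0.443 + 0.211 + 0.248) / 15 = 0.2993
σ̂ = s̄ / c₄ = 0.2993 / 0.7979 = 0.3752

0.375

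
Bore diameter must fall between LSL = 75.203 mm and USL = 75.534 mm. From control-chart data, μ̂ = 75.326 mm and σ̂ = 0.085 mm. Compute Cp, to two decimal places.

0.65

Cp = (USL − LSL) / (6σ̂) = (75.534 − 75.203) / (6 × 0.085) = 0.3310 / 0.5100 = 0.6490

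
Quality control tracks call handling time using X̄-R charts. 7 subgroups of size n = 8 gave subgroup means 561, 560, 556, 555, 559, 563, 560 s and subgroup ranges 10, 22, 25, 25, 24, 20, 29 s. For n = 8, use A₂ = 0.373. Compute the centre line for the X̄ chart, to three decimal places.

559.143

X̄̄ = (561 + 560 + 556 + 555 + 559 + 563 + 560) / 7 = 3914.0000 / 7 = 559.1429
CL = X̄̄ = 559.1429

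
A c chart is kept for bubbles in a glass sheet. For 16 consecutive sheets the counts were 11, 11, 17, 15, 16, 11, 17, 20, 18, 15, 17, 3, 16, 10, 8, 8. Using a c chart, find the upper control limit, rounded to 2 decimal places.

c̄ = (11 + 11 + 17 + 15 + 16 + 11 + 17 + 20 + 18 + 15 + 17 + 3 + 16 + 10 + 8 + 8) / 16 = 213 / 16 = 13.3125
UCL = c̄ + 3√c̄ = 13.3125 + 3 × √13.3125 = 13.3125 + 3 × 3.6486 = 24.2584

24.26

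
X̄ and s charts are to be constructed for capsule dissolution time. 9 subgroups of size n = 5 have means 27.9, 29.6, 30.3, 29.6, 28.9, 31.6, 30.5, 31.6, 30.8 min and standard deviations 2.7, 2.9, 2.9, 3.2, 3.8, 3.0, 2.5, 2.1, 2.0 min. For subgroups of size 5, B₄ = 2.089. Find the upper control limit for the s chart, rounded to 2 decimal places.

5.83

s̄ = (2.7 + 2.9 + 2.9 + 3.2 + 3.8 + 3.0 + 2.5 + 2.1 + 2.0) / 9 = 2.7889
UCL_s = B₄·s̄ = 2.089 × 2.7889 = 5.8260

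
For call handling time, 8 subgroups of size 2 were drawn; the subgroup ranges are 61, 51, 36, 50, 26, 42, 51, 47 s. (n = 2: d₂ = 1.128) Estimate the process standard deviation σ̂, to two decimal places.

R̄ = (61 + 51 + 36 + 50 + 26 + 42 + 51 + 47) / 8 = 45.5000
σ̂ = R̄ / d₂ = 45.5000 / 1.128 = 40.3369

40.34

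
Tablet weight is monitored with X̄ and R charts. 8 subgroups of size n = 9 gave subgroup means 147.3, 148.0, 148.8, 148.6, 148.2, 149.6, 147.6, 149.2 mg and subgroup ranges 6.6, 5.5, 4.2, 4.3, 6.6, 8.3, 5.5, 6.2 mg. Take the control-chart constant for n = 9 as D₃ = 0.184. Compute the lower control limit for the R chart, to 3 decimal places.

R̄ = (6.6 + 5.5 + 4.2 + 4.3 + 6.6 + 8.3 + 5.5 + 6.2) / 8 = 47.2000 / 8 = 5.9000
LCL_R = D₃·R̄ = 0.184 × 5.9000 = 1.0856

1.086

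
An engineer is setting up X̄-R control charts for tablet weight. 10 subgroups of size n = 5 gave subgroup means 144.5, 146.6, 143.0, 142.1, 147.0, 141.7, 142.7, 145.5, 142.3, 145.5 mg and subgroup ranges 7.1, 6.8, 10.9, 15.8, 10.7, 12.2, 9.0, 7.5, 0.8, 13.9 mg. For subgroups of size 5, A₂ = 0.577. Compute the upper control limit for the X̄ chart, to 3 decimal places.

X̄̄ = (144.5 + 146.6 + 143.0 + 142.1 + 147.0 + 141.7 + 142.7 + 145.5 + 142.3 + 145.5) / 10 = 1440.9000 / 10 = 144.0900
R̄ = (7.1 + 6.8 + 10.9 + 15.8 + 10.7 + 12.2 + 9.0 + 7.5 + 0.8 + 13.9) / 10 = 94.7000 / 10 = 9.4700
UCL = X̄̄ + A₂·R̄ = 144.0900 + 0.577 × 9.4700 = 149.5542

149.554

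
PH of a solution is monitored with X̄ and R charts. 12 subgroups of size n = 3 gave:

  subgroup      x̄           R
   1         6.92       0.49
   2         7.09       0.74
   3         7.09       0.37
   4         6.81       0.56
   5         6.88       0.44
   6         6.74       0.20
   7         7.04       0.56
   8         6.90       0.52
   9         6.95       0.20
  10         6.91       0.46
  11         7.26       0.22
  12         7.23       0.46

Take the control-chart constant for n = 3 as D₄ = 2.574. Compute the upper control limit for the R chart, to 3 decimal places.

R̄ = (0.49 + 0.74 + 0.37 + 0.56 + 0.44 + 0.20 + 0.56 + 0.52 + 0.20 + 0.46 + 0.22 + 0.46) / 12 = 5.2200 / 12 = 0.4350
UCL_R = D₄·R̄ = 2.574 × 0.4350 = 1.1197

1.120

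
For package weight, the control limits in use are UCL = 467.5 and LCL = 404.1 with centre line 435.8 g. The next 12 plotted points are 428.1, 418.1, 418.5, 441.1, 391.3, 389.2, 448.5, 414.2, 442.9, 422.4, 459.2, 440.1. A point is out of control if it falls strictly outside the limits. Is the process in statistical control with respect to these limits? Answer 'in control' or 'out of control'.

Compare each point to [404.1, 467.5]: sample 5 = 391.3 < LCL; sample 6 = 389.2 < LCL.

out of control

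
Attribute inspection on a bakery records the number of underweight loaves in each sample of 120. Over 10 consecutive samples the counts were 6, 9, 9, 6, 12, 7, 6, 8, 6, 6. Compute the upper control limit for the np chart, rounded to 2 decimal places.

15.45

p̄ = Σdᵢ / (k·n) = 75 / (10 × 120) = 0.06250
UCL = np̄ + 3·√(np̄(1−p̄)) = 7.5000 + 3 × √(7.5000×0.93750) = 7.5000 + 3 × 2.6517 = 15.4550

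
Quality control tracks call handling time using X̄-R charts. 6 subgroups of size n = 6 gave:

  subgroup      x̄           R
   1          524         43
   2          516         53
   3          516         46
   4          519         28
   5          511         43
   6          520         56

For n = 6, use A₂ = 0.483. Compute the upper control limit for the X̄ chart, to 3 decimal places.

X̄̄ = (524 + 516 + 516 + 519 + 511 + 520) / 6 = 3106.0000 / 6 = 517.6667
R̄ = (43 + 53 + 46 + 28 + 43 + 56) / 6 = 269.0000 / 6 = 44.8333
UCL = X̄̄ + A₂·R̄ = 517.6667 + 0.483 × 44.8333 = 539.3212

539.321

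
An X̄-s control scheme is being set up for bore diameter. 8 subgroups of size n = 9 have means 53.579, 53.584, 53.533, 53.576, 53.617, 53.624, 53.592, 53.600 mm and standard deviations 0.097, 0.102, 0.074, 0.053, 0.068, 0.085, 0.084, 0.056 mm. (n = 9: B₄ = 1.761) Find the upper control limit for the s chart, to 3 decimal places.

s̄ = (0.097 + 0.102 + 0.074 + 0.053 + 0.068 + 0.085 + 0.084 + 0.056) / 8 = 0.0774
UCL_s = B₄·s̄ = 1.761 × 0.0774 = 0.1363

0.136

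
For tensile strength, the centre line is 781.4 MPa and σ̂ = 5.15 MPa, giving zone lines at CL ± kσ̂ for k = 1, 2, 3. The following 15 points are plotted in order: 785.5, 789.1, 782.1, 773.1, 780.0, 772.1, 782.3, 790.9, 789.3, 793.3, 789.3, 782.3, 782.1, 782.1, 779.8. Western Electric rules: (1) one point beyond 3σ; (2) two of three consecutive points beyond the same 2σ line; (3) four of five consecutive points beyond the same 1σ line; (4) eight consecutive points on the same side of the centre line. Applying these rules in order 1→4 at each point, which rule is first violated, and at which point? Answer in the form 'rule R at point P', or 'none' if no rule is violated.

rule 3 at point 11

Zone of each point (C = within 1σ̂, B = 1σ̂–2σ̂, A = 2σ̂–3σ̂, * = beyond 3σ̂; sign = side of CL): 1:+C, 2:+B, 3:+C, 4:-B, 5:-C, 6:-B, 7:+C, 8:+B, 9:+B, 10:+A, 11:+B, 12:+C, 13:+C, 14:+C, 15:-C
Rule 3 (four of five consecutive points beyond the same 1σ limit) is satisfied at point 11.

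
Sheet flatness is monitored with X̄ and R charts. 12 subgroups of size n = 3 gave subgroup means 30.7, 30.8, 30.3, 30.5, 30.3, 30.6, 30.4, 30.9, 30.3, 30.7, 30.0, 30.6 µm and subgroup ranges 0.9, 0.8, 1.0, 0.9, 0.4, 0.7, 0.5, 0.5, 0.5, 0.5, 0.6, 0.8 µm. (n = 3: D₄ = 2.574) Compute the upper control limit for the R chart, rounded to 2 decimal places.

1.74

R̄ = (0.9 + 0.8 + 1.0 + 0.9 + 0.4 + 0.7 + 0.5 + 0.5 + 0.5 + 0.5 + 0.6 + 0.8) / 12 = 8.1000 / 12 = 0.6750
UCL_R = D₄·R̄ = 2.574 × 0.6750 = 1.7374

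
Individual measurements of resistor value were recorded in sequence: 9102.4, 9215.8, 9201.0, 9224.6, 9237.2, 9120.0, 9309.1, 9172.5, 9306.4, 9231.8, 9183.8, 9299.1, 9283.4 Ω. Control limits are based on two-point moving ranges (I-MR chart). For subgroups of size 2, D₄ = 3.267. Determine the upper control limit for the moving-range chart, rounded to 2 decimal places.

270.83

Moving ranges: 113.4, 14.8, 23.6, 12.6, 117.2, 189.1, 136.6, 133.9, 74.6, 48.0, 115.3, 15.7; M̄R̄ = 994.8000 / 12 = 82.9000
UCL_MR = D₄·M̄R̄ = 3.267 × 82.9000 = 270.8343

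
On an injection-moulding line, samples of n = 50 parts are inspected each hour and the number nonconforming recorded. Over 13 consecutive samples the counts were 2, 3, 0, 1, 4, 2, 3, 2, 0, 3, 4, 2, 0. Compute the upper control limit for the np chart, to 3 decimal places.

p̄ = Σdᵢ / (k·n) = 26 / (13 × 50) = 0.04000
UCL = np̄ + 3·√(np̄(1−p̄)) = 2.0000 + 3 × √(2.0000×0.96000) = 2.0000 + 3 × 1.3856 = 6.1569

6.157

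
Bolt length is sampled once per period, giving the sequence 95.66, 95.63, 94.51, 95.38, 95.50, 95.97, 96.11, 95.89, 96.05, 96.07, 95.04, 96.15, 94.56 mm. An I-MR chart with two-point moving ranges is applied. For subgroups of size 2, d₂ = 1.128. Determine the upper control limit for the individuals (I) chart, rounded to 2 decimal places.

X̄ = (95.66 + 95.63 + 94.51 + 95.38 + 95.50 + 95.97 + 96.11 + 95.89 + 96.05 + 96.07 + 95.04 + 96.15 + 94.56) / 13 = 95.5785
Moving ranges: 0.03, 1.12, 0.87, 0.12, 0.47, 0.14, 0.22, 0.16, 0.02, 1.03, 1.11, 1.59; M̄R̄ = 6.8800 / 12 = 0.5733
UCL = X̄ + 3·M̄R̄/d₂ = 95.5785 + 3 × 0.5733 / 1.128 = 97.1033

97.10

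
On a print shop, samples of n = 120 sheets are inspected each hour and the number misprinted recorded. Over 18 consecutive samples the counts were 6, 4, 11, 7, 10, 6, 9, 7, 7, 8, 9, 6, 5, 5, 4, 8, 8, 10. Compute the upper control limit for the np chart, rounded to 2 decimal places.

15.04

p̄ = Σdᵢ / (k·n) = 130 / (18 × 120) = 0.06019
UCL = np̄ + 3·√(np̄(1−p̄)) = 7.2222 + 3 × √(7.2222×0.93981) = 7.2222 + 3 × 2.6053 = 15.0381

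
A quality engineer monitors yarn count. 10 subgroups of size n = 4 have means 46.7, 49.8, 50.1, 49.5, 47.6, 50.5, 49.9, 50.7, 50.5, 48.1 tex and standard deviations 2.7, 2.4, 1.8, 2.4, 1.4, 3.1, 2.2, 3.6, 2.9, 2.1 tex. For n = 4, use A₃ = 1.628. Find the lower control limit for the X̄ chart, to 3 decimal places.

X̄̄ = (46.7 + 49.8 + 50.1 + 49.5 + 47.6 + 50.5 + 49.9 + 50.7 + 50.5 + 48.1) / 10 = 49.3400
s̄ = (2.7 + 2.4 + 1.8 + 2.4 + 1.4 + 3.1 + 2.2 + 3.6 + 2.9 + 2.1) / 10 = 2.4600
LCL = X̄̄ − A₃·s̄ = 49.3400 − 1.628 × 2.4600 = 45.3351

45.335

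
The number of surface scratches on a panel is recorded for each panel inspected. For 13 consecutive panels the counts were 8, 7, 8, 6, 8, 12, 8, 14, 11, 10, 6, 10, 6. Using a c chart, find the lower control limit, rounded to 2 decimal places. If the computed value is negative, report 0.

0.00

c̄ = (8 + 7 + 8 + 6 + 8 + 12 + 8 + 14 + 11 + 10 + 6 + 10 + 6) / 13 = 114 / 13 = 8.7692
LCL = c̄ − 3√c̄ = 8.7692 − 3 × 2.9613 = -0.1146 → 0 (cannot be negative)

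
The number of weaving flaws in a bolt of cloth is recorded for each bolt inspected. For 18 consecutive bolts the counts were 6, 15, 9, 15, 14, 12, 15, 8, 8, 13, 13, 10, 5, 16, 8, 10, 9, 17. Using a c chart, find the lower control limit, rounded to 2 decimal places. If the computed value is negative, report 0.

1.20

c̄ = (6 + 15 + 9 + 15 + 14 + 12 + 15 + 8 + 8 + 13 + 13 + 10 + 5 + 16 + 8 + 10 + 9 + 17) / 18 = 203 / 18 = 11.2778
LCL = c̄ − 3√c̄ = 11.2778 − 3 × 3.3582 = 1.2031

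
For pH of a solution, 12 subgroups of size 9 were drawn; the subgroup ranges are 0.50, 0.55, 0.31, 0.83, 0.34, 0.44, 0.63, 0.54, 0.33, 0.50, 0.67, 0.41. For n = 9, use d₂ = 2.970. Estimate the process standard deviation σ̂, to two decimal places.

R̄ = (0.50 + 0.55 + 0.31 + 0.83 + 0.34 + 0.44 + 0.63 + 0.54 + 0.33 + 0.50 + 0.67 + 0.41) / 12 = 0.5042
σ̂ = R̄ / d₂ = 0.5042 / 2.970 = 0.1698

0.17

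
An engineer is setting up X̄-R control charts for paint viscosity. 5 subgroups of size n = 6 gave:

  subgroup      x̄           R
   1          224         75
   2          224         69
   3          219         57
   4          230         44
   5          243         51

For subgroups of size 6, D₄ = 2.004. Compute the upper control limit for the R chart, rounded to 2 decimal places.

118.64

R̄ = (75 + 69 + 57 + 44 + 51) / 5 = 296.0000 / 5 = 59.2000
UCL_R = D₄·R̄ = 2.004 × 59.2000 = 118.6368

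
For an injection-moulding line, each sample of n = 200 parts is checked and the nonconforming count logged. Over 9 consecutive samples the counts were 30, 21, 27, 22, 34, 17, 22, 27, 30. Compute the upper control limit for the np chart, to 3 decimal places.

39.719

p̄ = Σdᵢ / (k·n) = 230 / (9 × 200) = 0.12778
UCL = np̄ + 3·√(np̄(1−p̄)) = 25.5556 + 3 × √(25.5556×0.87222) = 25.5556 + 3 × 4.7212 = 39.7193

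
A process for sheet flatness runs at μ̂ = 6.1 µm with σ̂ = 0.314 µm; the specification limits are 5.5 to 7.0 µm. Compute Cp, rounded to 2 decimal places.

0.80

Cp = (USL − LSL) / (6σ̂) = (7.0 − 5.5) / (6 × 0.314) = 1.5000 / 1.8840 = 0.7962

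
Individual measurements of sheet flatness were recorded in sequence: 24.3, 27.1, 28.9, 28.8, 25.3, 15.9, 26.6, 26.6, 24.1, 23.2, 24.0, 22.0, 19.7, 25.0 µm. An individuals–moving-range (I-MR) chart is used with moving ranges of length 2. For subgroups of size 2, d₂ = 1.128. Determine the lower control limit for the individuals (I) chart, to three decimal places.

15.780

X̄ = (24.3 + 27.1 + 28.9 + 28.8 + 25.3 + 15.9 + 26.6 + 26.6 + 24.1 + 23.2 + 24.0 + 22.0 + 19.7 + 25.0) / 14 = 24.3929
Moving ranges: 2.8, 1.8, 0.1, 3.5, 9.4, 10.7, 0.0, 2.5, 0.9, 0.8, 2.0, 2.3, 5.3; M̄R̄ = 42.1000 / 13 = 3.2385
LCL = X̄ − 3·M̄R̄/d₂ = 24.3929 − 3 × 3.2385 / 1.128 = 15.7799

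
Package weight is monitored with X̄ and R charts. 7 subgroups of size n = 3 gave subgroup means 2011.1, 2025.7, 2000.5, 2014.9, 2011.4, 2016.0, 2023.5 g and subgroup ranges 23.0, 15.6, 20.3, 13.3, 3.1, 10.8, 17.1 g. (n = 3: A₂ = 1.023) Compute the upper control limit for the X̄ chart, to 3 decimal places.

2029.811

X̄̄ = (2011.1 + 2025.7 + 2000.5 + 2014.9 + 2011.4 + 2016.0 + 2023.5) / 7 = 14103.1000 / 7 = 2014.7286
R̄ = (23.0 + 15.6 + 20.3 + 13.3 + 3.1 + 10.8 + 17.1) / 7 = 103.2000 / 7 = 14.7429
UCL = X̄̄ + A₂·R̄ = 2014.7286 + 1.023 × 14.7429 = 2029.8105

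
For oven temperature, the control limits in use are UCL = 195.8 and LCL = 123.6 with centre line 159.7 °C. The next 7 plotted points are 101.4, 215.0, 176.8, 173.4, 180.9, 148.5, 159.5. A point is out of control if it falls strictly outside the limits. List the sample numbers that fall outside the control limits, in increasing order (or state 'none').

1, 2

Compare each point to [123.6, 195.8]: sample 1 = 101.4 < LCL; sample 2 = 215.0 > UCL.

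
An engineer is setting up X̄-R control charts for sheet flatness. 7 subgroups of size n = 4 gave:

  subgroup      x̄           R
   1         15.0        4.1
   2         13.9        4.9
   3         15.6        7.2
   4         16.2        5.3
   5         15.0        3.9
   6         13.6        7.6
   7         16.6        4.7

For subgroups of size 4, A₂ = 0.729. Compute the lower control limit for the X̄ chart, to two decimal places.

11.20

X̄̄ = (15.0 + 13.9 + 15.6 + 16.2 + 15.0 + 13.6 + 16.6) / 7 = 105.9000 / 7 = 15.1286
R̄ = (4.1 + 4.9 + 7.2 + 5.3 + 3.9 + 7.6 + 4.7) / 7 = 37.7000 / 7 = 5.3857
LCL = X̄̄ − A₂·R̄ = 15.1286 − 0.729 × 5.3857 = 11.2024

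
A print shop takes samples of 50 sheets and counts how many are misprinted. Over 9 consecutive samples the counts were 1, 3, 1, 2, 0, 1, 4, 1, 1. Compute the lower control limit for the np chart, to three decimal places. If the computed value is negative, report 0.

0.000

p̄ = Σdᵢ / (k·n) = 14 / (9 × 50) = 0.03111
LCL = np̄ − 3·√(np̄(1−p̄)) = 1.5556 − 3 × 1.2277 = -2.1274 → 0 (negative, so LCL = 0)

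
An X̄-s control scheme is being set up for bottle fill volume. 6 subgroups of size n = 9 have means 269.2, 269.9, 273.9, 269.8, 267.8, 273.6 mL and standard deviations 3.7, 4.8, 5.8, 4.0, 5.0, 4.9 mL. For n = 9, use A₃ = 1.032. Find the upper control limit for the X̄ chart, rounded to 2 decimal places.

275.55

X̄̄ = (269.2 + 269.9 + 273.9 + 269.8 + 267.8 + 273.6) / 6 = 270.7000
s̄ = (3.7 + 4.8 + 5.8 + 4.0 + 5.0 + 4.9) / 6 = 4.7000
UCL = X̄̄ + A₃·s̄ = 270.7000 + 1.032 × 4.7000 = 275.5504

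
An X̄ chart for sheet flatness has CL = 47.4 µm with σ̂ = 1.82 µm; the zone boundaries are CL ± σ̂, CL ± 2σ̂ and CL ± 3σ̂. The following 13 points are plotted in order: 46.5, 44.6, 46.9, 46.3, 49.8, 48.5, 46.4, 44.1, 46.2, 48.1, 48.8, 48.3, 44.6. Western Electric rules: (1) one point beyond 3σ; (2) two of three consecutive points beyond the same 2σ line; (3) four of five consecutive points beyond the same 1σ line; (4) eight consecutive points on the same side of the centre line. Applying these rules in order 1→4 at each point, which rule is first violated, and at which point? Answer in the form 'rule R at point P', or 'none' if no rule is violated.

Zone of each point (C = within 1σ̂, B = 1σ̂–2σ̂, A = 2σ̂–3σ̂, * = beyond 3σ̂; sign = side of CL): 1:-C, 2:-B, 3:-C, 4:-C, 5:+B, 6:+C, 7:-C, 8:-B, 9:-C, 10:+C, 11:+C, 12:+C, 13:-B
No rule fires across all 13 points.

none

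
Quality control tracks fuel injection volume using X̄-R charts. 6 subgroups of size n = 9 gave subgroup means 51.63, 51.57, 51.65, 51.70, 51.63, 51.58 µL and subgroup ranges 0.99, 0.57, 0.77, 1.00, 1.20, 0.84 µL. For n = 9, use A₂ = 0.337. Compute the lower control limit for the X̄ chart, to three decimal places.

X̄̄ = (51.63 + 51.57 + 51.65 + 51.70 + 51.63 + 51.58) / 6 = 309.7600 / 6 = 51.6267
R̄ = (0.99 + 0.57 + 0.77 + 1.00 + 1.20 + 0.84) / 6 = 5.3700 / 6 = 0.8950
LCL = X̄̄ − A₂·R̄ = 51.6267 − 0.337 × 0.8950 = 51.3251

51.325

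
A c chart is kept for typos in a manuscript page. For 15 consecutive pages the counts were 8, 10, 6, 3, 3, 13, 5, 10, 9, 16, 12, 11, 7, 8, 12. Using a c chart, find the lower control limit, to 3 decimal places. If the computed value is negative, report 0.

0.000

c̄ = (8 + 10 + 6 + 3 + 3 + 13 + 5 + 10 + 9 + 16 + 12 + 11 + 7 + 8 + 12) / 15 = 133 / 15 = 8.8667
LCL = c̄ − 3√c̄ = 8.8667 − 3 × 2.9777 = -0.0664 → 0 (cannot be negative)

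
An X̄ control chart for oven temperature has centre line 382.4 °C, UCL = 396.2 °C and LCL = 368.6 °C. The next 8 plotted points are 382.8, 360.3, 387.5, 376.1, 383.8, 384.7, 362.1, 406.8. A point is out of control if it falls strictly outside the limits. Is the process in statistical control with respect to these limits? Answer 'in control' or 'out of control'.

out of control

Compare each point to [368.6, 396.2]: sample 2 = 360.3 < LCL; sample 7 = 362.1 < LCL; sample 8 = 406.8 > UCL.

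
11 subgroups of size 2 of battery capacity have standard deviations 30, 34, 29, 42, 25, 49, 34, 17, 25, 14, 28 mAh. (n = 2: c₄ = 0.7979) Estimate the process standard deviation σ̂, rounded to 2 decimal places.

37.26

s̄ = (30 + 34 + 29 + 42 + 25 + 49 + 34 + 17 + 25 + 14 + 28) / 11 = 29.7273
σ̂ = s̄ / c₄ = 29.7273 / 0.7979 = 37.2569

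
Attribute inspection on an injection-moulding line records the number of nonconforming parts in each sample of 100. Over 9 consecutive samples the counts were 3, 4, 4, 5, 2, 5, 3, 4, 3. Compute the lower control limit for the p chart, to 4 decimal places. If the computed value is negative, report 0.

p̄ = Σdᵢ / (k·n) = 33 / (9 × 100) = 0.03667
LCL = p̄ − 3·√(p̄(1−p̄)/n) = 0.03667 − 3 × 0.01879 = -0.01972 → 0 (negative, so LCL = 0)

0.0000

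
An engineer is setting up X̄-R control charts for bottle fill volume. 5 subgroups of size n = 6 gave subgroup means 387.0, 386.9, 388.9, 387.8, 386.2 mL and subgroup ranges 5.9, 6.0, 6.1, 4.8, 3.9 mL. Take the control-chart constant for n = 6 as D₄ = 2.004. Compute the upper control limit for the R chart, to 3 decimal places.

R̄ = (5.9 + 6.0 + 6.1 + 4.8 + 3.9) / 5 = 26.7000 / 5 = 5.3400
UCL_R = D₄·R̄ = 2.004 × 5.3400 = 10.7014

10.701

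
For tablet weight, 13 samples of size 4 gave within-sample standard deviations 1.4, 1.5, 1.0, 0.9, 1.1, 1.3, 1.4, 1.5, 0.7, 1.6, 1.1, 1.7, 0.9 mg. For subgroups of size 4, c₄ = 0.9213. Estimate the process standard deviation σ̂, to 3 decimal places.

1.344

s̄ = (1.4 + 1.5 + 1.0 + 0.9 + 1.1 + 1.3 + 1.4 + 1.5 + 0.7 + 1.6 + 1.1 + 1.7 + 0.9) / 13 = 1.2385
σ̂ = s̄ / c₄ = 1.2385 / 0.9213 = 1.3443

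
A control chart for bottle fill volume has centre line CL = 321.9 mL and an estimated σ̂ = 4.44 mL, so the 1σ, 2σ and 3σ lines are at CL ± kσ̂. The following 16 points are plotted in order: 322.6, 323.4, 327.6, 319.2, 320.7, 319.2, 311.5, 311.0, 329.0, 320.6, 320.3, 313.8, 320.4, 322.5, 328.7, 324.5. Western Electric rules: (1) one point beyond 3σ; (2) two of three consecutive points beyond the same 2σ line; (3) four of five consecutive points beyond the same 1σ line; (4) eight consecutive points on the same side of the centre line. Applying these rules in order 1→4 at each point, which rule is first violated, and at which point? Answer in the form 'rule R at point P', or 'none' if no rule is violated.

rule 2 at point 8

Zone of each point (C = within 1σ̂, B = 1σ̂–2σ̂, A = 2σ̂–3σ̂, * = beyond 3σ̂; sign = side of CL): 1:+C, 2:+C, 3:+B, 4:-C, 5:-C, 6:-C, 7:-A, 8:-A, 9:+B, 10:-C, 11:-C, 12:-B, 13:-C, 14:+C, 15:+B, 16:+C
Rule 2 (two of three consecutive points beyond the same 2σ limit) is satisfied at point 8.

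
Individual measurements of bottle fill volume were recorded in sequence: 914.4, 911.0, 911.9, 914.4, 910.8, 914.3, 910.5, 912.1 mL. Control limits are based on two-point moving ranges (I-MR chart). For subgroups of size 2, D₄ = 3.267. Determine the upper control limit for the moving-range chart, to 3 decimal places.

Moving ranges: 3.4, 0.9, 2.5, 3.6, 3.5, 3.8, 1.6; M̄R̄ = 19.3000 / 7 = 2.7571
UCL_MR = D₄·M̄R̄ = 3.267 × 2.7571 = 9.0076

9.008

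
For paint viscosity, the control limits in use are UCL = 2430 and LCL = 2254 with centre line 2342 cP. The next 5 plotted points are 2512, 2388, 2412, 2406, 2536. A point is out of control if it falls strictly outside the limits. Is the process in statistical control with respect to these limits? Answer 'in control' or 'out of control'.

out of control

Compare each point to [2254, 2430]: sample 1 = 2512 > UCL; sample 5 = 2536 > UCL.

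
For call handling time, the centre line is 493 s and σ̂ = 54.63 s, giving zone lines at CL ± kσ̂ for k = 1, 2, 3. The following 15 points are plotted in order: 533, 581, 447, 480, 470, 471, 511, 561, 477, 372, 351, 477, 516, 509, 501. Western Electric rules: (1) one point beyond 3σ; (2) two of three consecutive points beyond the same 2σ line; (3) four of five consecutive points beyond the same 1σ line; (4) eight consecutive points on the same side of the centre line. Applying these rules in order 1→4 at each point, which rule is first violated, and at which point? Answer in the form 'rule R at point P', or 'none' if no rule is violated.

Zone of each point (C = within 1σ̂, B = 1σ̂–2σ̂, A = 2σ̂–3σ̂, * = beyond 3σ̂; sign = side of CL): 1:+C, 2:+B, 3:-C, 4:-C, 5:-C, 6:-C, 7:+C, 8:+B, 9:-C, 10:-A, 11:-A, 12:-C, 13:+C, 14:+C, 15:+C
Rule 2 (two of three consecutive points beyond the same 2σ limit) is satisfied at point 11.

rule 2 at point 11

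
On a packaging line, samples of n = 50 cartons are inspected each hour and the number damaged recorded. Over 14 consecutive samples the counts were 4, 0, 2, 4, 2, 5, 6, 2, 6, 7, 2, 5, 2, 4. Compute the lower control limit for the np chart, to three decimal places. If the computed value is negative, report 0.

0.000

p̄ = Σdᵢ / (k·n) = 51 / (14 × 50) = 0.07286
LCL = np̄ − 3·√(np̄(1−p̄)) = 3.6429 − 3 × 1.8378 = -1.8705 → 0 (negative, so LCL = 0)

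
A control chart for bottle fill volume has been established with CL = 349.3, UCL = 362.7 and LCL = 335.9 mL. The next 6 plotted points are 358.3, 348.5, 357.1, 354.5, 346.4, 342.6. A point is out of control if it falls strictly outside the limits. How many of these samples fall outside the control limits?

0

All 6 points lie within [335.9, 362.7].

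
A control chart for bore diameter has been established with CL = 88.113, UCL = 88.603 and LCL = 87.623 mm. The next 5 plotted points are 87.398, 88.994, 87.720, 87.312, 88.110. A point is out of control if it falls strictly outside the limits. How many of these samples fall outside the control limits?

3

Compare each point to [87.623, 88.603]: sample 1 = 87.398 < LCL; sample 2 = 88.994 > UCL; sample 4 = 87.312 < LCL.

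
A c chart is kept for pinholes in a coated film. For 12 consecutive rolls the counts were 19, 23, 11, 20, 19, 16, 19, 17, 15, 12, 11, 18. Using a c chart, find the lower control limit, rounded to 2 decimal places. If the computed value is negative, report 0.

4.42

c̄ = (19 + 23 + 11 + 20 + 19 + 16 + 19 + 17 + 15 + 12 + 11 + 18) / 12 = 200 / 12 = 16.6667
LCL = c̄ − 3√c̄ = 16.6667 − 3 × 4.0825 = 4.4192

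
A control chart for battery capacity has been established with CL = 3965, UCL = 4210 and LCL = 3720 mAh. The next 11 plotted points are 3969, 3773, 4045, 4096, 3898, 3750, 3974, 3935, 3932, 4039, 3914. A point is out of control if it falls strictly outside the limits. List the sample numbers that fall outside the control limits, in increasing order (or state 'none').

none

All 11 points lie within [3720, 4210].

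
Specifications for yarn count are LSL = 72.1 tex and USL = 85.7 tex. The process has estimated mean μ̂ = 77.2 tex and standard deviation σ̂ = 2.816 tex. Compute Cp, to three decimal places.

Cp = (USL − LSL) / (6σ̂) = (85.7 − 72.1) / (6 × 2.816) = 13.6000 / 16.8960 = 0.8049

0.805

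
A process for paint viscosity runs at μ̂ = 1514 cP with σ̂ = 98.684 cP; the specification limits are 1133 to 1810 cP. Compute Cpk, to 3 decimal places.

Cpu = (USL − μ̂) / (3σ̂) = (1810 − 1514) / (3 × 98.684) = 0.9998; Cpl = (μ̂ − LSL) / (3σ̂) = (1514 − 1133) / (3 × 98.684) = 1.2869; Cpk = min(Cpu, Cpl) = 0.9998

1.000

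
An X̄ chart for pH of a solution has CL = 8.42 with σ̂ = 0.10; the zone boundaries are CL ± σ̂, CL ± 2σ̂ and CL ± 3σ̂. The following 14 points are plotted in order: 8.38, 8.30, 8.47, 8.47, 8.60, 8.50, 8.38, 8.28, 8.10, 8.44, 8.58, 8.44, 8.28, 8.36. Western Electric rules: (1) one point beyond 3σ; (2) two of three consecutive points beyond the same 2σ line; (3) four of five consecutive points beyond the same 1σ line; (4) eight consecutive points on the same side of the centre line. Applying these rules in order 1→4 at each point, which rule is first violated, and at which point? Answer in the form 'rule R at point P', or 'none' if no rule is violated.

Zone of each point (C = within 1σ̂, B = 1σ̂–2σ̂, A = 2σ̂–3σ̂, * = beyond 3σ̂; sign = side of CL): 1:-C, 2:-B, 3:+C, 4:+C, 5:+B, 6:+C, 7:-C, 8:-B, 9:-*, 10:+C, 11:+B, 12:+C, 13:-B, 14:-C
Rule 1 (one point beyond the 3σ limits) is satisfied at point 9.

rule 1 at point 9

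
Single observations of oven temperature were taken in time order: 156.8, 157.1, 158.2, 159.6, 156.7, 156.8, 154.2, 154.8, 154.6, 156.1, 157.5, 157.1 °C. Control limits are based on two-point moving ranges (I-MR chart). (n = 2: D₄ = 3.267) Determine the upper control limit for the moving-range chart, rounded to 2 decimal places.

Moving ranges: 0.3, 1.1, 1.4, 2.9, 0.1, 2.6, 0.6, 0.2, 1.5, 1.4, 0.4; M̄R̄ = 12.5000 / 11 = 1.1364
UCL_MR = D₄·M̄R̄ = 3.267 × 1.1364 = 3.7125

3.71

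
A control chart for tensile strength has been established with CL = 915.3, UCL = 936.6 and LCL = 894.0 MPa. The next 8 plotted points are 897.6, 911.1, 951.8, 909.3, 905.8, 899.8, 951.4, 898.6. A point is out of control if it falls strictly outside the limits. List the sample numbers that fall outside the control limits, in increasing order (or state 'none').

Compare each point to [894.0, 936.6]: sample 3 = 951.8 > UCL; sample 7 = 951.4 > UCL.

3, 7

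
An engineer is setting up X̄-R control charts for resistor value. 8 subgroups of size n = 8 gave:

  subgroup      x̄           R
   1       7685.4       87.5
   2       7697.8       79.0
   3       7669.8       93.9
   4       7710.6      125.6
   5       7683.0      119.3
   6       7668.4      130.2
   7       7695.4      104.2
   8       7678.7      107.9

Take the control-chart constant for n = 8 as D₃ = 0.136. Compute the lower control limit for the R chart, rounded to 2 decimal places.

R̄ = (87.5 + 79.0 + 93.9 + 125.6 + 119.3 + 130.2 + 104.2 + 107.9) / 8 = 847.6000 / 8 = 105.9500
LCL_R = D₃·R̄ = 0.136 × 105.9500 = 14.4092

14.41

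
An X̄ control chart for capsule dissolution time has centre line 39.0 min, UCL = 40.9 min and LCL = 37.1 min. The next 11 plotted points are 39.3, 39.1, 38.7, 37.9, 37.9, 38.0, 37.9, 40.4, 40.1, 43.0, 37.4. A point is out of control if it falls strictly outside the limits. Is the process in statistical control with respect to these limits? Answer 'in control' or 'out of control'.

out of control

Compare each point to [37.1, 40.9]: sample 10 = 43.0 > UCL.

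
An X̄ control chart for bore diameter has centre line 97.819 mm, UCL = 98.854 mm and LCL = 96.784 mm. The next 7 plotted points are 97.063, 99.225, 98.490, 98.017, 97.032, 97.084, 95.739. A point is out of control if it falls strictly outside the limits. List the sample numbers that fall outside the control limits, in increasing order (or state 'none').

Compare each point to [96.784, 98.854]: sample 2 = 99.225 > UCL; sample 7 = 95.739 < LCL.

2, 7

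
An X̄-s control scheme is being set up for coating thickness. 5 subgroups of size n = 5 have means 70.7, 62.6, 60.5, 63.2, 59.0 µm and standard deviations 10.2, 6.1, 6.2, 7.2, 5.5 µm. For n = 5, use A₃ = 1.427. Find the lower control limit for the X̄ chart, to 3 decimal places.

53.154

X̄̄ = (70.7 + 62.6 + 60.5 + 63.2 + 59.0) / 5 = 63.2000
s̄ = (10.2 + 6.1 + 6.2 + 7.2 + 5.5) / 5 = 7.0400
LCL = X̄̄ − A₃·s̄ = 63.2000 − 1.427 × 7.0400 = 53.1539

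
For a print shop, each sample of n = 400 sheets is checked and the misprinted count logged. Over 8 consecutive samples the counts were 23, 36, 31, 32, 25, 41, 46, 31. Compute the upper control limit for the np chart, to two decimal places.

49.66

p̄ = Σdᵢ / (k·n) = 265 / (8 × 400) = 0.08281
UCL = np̄ + 3·√(np̄(1−p̄)) = 33.1250 + 3 × √(33.1250×0.91719) = 33.1250 + 3 × 5.5120 = 49.6609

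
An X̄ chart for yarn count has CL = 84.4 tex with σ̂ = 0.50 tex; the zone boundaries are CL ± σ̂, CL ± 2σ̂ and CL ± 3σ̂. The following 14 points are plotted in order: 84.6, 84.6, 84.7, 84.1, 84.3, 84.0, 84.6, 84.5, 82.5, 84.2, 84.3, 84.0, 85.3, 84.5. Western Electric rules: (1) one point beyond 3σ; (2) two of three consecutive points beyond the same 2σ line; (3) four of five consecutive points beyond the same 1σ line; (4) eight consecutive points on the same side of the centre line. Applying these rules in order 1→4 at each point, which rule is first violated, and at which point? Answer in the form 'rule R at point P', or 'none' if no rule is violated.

Zone of each point (C = within 1σ̂, B = 1σ̂–2σ̂, A = 2σ̂–3σ̂, * = beyond 3σ̂; sign = side of CL): 1:+C, 2:+C, 3:+C, 4:-C, 5:-C, 6:-C, 7:+C, 8:+C, 9:-*, 10:-C, 11:-C, 12:-C, 13:+B, 14:+C
Rule 1 (one point beyond the 3σ limits) is satisfied at point 9.

rule 1 at point 9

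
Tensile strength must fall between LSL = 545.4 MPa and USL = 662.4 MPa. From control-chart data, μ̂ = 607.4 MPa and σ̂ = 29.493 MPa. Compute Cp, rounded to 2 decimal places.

Cp = (USL − LSL) / (6σ̂) = (662.4 − 545.4) / (6 × 29.493) = 117.0000 / 176.9580 = 0.6612

0.66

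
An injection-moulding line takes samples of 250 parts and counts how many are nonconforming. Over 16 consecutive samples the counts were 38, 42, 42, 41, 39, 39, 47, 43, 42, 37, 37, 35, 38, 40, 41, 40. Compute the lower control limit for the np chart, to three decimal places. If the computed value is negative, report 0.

p̄ = Σdᵢ / (k·n) = 641 / (16 × 250) = 0.16025
LCL = np̄ − 3·√(np̄(1−p̄)) = 40.0625 − 3 × 5.8002 = 22.6619

22.662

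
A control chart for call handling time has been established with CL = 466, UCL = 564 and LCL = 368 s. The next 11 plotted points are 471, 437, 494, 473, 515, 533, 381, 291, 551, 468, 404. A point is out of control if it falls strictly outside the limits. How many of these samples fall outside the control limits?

1

Compare each point to [368, 564]: sample 8 = 291 < LCL.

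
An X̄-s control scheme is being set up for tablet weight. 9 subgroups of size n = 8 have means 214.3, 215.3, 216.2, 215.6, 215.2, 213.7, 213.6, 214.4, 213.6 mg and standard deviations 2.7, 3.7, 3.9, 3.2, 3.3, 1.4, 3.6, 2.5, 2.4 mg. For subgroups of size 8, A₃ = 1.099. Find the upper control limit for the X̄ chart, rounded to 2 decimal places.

X̄̄ = (214.3 + 215.3 + 216.2 + 215.6 + 215.2 + 213.7 + 213.6 + 214.4 + 213.6) / 9 = 214.6556
s̄ = (2.7 + 3.7 + 3.9 + 3.2 + 3.3 + 1.4 + 3.6 + 2.5 + 2.4) / 9 = 2.9667
UCL = X̄̄ + A₃·s̄ = 214.6556 + 1.099 × 2.9667 = 217.9159

217.92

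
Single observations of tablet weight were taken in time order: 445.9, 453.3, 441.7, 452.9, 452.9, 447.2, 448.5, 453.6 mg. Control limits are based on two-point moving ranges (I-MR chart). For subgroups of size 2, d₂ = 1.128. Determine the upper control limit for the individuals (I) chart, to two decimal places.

465.57

X̄ = (445.9 + 453.3 + 441.7 + 452.9 + 452.9 + 447.2 + 448.5 + 453.6) / 8 = 449.5000
Moving ranges: 7.4, 11.6, 11.2, 0.0, 5.7, 1.3, 5.1; M̄R̄ = 42.3000 / 7 = 6.0429
UCL = X̄ + 3·M̄R̄/d₂ = 449.5000 + 3 × 6.0429 / 1.128 = 465.5714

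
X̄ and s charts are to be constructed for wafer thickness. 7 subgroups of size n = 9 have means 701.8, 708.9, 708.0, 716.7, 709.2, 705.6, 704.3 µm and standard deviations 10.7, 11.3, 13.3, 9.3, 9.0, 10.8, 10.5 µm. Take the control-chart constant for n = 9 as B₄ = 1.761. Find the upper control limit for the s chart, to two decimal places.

18.84

s̄ = (10.7 + 11.3 + 13.3 + 9.3 + 9.0 + 10.8 + 10.5) / 7 = 10.7000
UCL_s = B₄·s̄ = 1.761 × 10.7000 = 18.8427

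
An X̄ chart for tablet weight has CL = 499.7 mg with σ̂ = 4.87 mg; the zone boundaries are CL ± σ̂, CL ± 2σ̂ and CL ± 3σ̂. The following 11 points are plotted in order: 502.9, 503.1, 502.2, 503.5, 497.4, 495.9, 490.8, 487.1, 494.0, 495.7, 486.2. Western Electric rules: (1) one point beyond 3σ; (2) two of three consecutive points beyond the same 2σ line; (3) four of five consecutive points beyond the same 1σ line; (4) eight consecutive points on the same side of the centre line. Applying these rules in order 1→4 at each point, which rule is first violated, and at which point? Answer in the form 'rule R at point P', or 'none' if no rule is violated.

Zone of each point (C = within 1σ̂, B = 1σ̂–2σ̂, A = 2σ̂–3σ̂, * = beyond 3σ̂; sign = side of CL): 1:+C, 2:+C, 3:+C, 4:+C, 5:-C, 6:-C, 7:-B, 8:-A, 9:-B, 10:-C, 11:-A
Rule 3 (four of five consecutive points beyond the same 1σ limit) is satisfied at point 11.

rule 3 at point 11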